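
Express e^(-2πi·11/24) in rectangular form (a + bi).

ω_24^11 = e^(-2πi·11/24)
= cos(-2π·11/24) + i·sin(-2π·11/24)
= cos(-22π/24) + i·sin(-22π/24)

ω_24^11 = cos(-22π/24) + i·sin(-22π/24) = -0.9659-0.2588i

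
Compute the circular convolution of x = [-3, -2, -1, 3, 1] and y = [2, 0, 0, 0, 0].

(x ⊛ y)[n] = Σ(m=0 to 4) x[m] · y[(n-m) mod 5]

Computing each output sample:
(x ⊛ y)[0] = -6
(x ⊛ y)[1] = -4
(x ⊛ y)[2] = -2
(x ⊛ y)[3] = 6
(x ⊛ y)[4] = 2

x ⊛ y = [-6, -4, -2, 6, 2]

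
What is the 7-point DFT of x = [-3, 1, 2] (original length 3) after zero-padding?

Original 3-point DFT: [0, -4.5000+0.8660i, -4.5000-0.8660i]
Zero-padded 7-point DFT provides frequency interpolation.

DFT_7([x, 0, ...]) = [0, -2.8216-2.7317i, -5.0245-0.1072i, -2.6540+1.1298i, -2.6540-1.1298i, -5.0245+0.1072i, -2.8216+2.7317i]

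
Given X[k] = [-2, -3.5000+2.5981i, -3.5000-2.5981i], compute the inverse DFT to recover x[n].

x[n] = (1/3) Σ(k=0 to 2) X[k] · e^(2πikn/3)

Computing each x[n]:
x[0] = -3
x[1] = -1
x[2] = 2

x = [-3, -1, 2]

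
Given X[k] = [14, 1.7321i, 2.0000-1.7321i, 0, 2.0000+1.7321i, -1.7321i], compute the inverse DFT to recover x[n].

x[n] = (1/6) Σ(k=0 to 5) X[k] · e^(2πikn/6)

Computing each x[n]:
x[0] = 3
x[1] = 2
x[2] = 1
x[3] = 3
x[4] = 3
x[5] = 2

x = [3, 2, 1, 3, 3, 2]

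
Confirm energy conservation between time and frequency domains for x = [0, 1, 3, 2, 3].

Time domain:
Σ|x[n]|² = |0|² + |1|² + |3|² + |2|² + |3|² = 23.0000

Frequency domain:
(1/5)Σ|X[k]|² = (1/5)(|9|² + |-2.8090+1.3143i|² + |-1.6910+2.1266i|² + |-1.6910-2.1266i|² + |-2.8090-1.3143i|²) = (1/5)·115.0000 = 23.0000

Both sides agree, confirming Parseval's theorem.

Σ|x[n]|² = (1/N)Σ|X[k]|² = 23.0000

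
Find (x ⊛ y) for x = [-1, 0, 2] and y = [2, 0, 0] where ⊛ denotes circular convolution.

(x ⊛ y)[n] = Σ(m=0 to 2) x[m] · y[(n-m) mod 3]

Computing each output sample:
(x ⊛ y)[0] = -2
(x ⊛ y)[1] = 0
(x ⊛ y)[2] = 4

x ⊛ y = [-2, 0, 4]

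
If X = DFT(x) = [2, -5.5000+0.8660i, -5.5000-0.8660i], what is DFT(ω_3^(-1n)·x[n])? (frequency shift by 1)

Modulation property: DFT(ω_3^(-1n)·x[n]) = X[(k-1) mod 3], so circularly shift X by 1 positions.

X[k-1] = [-5.5000-0.8660i, 2, -5.5000+0.8660i]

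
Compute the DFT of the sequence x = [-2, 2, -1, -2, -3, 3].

X[k] = Σ(n=0 to 5) x[n] · ω_6^(nk)
where ω_6 = e^(-2πi/6)

Computing each X[k]:
X[0] = -3
X[1] = 4.5000-0.8660i
X[2] = -4.5000+2.5981i
X[3] = -9
X[4] = -4.5000-2.5981i
X[5] = 4.5000+0.8660i

X = [-3, 4.5000-0.8660i, -4.5000+2.5981i, -9, -4.5000-2.5981i, 4.5000+0.8660i]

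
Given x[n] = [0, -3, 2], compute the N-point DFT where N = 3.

X[k] = Σ(n=0 to 2) x[n] · ω_3^(nk)
where ω_3 = e^(-2πi/3)

Computing each X[k]:
X[0] = -1
X[1] = 0.5000+4.3301i
X[2] = 0.5000-4.3301i

X = [-1, 0.5000+4.3301i, 0.5000-4.3301i]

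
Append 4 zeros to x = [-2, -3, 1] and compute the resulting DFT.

Original 3-point DFT: [-4, -1.0000+3.4641i, -1.0000-3.4641i]
Zero-padded 7-point DFT provides frequency interpolation.

DFT_7([x, 0, ...]) = [-4, -4.0930+1.3706i, -2.2334+3.3587i, 1.3264+2.0835i, 1.3264-2.0835i, -2.2334-3.3587i, -4.0930-1.3706i]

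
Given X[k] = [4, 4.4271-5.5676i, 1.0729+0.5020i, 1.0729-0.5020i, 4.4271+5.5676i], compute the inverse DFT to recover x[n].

x[n] = (1/5) Σ(k=0 to 4) X[k] · e^(2πikn/5)

Computing each x[n]:
x[0] = 3
x[1] = 3
x[2] = 1
x[3] = -2
x[4] = -1

x = [3, 3, 1, -2, -1]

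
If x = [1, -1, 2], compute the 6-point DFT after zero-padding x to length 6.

Original 3-point DFT: [2, 0.5000+2.5981i, 0.5000-2.5981i]
Zero-padded 6-point DFT provides frequency interpolation.

DFT_6([x, 0, ...]) = [2, -0.5000-0.8660i, 0.5000+2.5981i, 4, 0.5000-2.5981i, -0.5000+0.8660i]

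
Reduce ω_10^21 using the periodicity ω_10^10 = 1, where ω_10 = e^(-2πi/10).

Since ω_10^10 = 1, powers reduce modulo 10.
21 mod 10 = 1
So ω_10^21 = ω_10^1 = e^(-2πi·1/10)

ω_10^21 = ω_10^1 = 0.8090-0.5878i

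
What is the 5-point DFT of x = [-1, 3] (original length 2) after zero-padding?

Original 2-point DFT: [2, -4]
Zero-padded 5-point DFT provides frequency interpolation.

DFT_5([x, 0, ...]) = [2, -0.0729-2.8532i, -3.4271-1.7634i, -3.4271+1.7634i, -0.0729+2.8532i]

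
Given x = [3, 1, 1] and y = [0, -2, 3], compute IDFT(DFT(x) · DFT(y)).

(x ⊛ y)[n] = Σ(m=0 to 2) x[m] · y[(n-m) mod 3]

Computing each output sample:
(x ⊛ y)[0] = 1
(x ⊛ y)[1] = -3
(x ⊛ y)[2] = 7

x ⊛ y = [1, -3, 7]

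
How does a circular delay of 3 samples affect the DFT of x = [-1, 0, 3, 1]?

Time shift by 3: X_shifted[k] = ω_4^(3k) · X[k]
Shifted x = [0, 3, 1, -1]

DFT(x[n-3]) = [3, -1-4i, -1, -1+4i]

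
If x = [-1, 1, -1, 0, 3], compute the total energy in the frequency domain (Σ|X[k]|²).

Parseval: Σ|x[n]|² = (1/N)Σ|X[k]|², so Σ|X[k]|² = N·Σ|x[n]|² = 5·12.0000

Σ|X[k]|² = N·Σ|x[n]|² = 5·12.0000 = 60.0000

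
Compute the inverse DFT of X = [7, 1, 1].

x[n] = (1/3) Σ(k=0 to 2) X[k] · e^(2πikn/3)

Computing each x[n]:
x[0] = 3
x[1] = 2
x[2] = 2

x = [3, 2, 2]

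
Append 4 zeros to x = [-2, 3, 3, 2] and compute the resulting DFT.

Original 4-point DFT: [6, -5-1i, -4, -5+1i]
Zero-padded 8-point DFT provides frequency interpolation.

DFT_8([x, 0, ...]) = [6, -1.2929-6.5355i, -5-1i, -2.7071-0.5355i, -4, -2.7071+0.5355i, -5+1i, -1.2929+6.5355i]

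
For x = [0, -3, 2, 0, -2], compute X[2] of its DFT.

X[2] = Σ(n=0 to 4) x[n] · ω_5^(2n) where ω_5 = e^(-2πi/5)
= (0)·ω_5^0 + (-3)·ω_5^2 + (2)·ω_5^4 + (0)·ω_5^6 + (-2)·ω_5^8

X[2] = 4.6631+2.4899i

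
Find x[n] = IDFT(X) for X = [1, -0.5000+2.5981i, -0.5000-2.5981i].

x[n] = (1/3) Σ(k=0 to 2) X[k] · e^(2πikn/3)

Computing each x[n]:
x[0] = 0
x[1] = -1
x[2] = 2

x = [0, -1, 2]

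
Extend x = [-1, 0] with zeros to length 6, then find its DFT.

Original 2-point DFT: [-1, -1]
Zero-padded 6-point DFT provides frequency interpolation.

DFT_6([x, 0, ...]) = [-1, -1, -1, -1, -1, -1]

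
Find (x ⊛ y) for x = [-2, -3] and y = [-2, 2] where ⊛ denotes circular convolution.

(x ⊛ y)[n] = Σ(m=0 to 1) x[m] · y[(n-m) mod 2]

Computing each output sample:
(x ⊛ y)[0] = -2
(x ⊛ y)[1] = 2

x ⊛ y = [-2, 2]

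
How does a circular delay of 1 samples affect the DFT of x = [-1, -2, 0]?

Time shift by 1: X_shifted[k] = ω_3^(1k) · X[k]
Shifted x = [0, -1, -2]

DFT(x[n-1]) = [-3, 1.5000-0.8660i, 1.5000+0.8660i]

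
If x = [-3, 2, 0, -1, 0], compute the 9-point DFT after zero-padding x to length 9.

Original 5-point DFT: [-2, -1.5729-2.4899i, -4.9271-0.2245i, -4.9271+0.2245i, -1.5729+2.4899i]
Zero-padded 9-point DFT provides frequency interpolation.

DFT_9([x, 0, ...]) = [-2, -0.9679-0.4195i, -2.1527-2.8356i, -5.0000-1.7321i, -4.3794+0.1820i, -4.3794-0.1820i, -5.0000+1.7321i, -2.1527+2.8356i, -0.9679+0.4195i]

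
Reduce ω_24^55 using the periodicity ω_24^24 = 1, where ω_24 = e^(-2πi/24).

Since ω_24^24 = 1, powers reduce modulo 24.
55 mod 24 = 7
So ω_24^55 = ω_24^7 = e^(-2πi·7/24)

ω_24^55 = ω_24^7 = -0.2588-0.9659i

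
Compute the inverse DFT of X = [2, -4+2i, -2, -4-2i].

x[n] = (1/4) Σ(k=0 to 3) X[k] · e^(2πikn/4)

Computing each x[n]:
x[0] = -2
x[1] = 0
x[2] = 2
x[3] = 2

x = [-2, 0, 2, 2]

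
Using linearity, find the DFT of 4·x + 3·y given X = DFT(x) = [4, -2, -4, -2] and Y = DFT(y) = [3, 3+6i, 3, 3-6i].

By linearity: DFT(4x + 3y) = 4·DFT(x) + 3·DFT(y)
= 4·[4, -2, -4, -2] + 3·[3, 3+6i, 3, 3-6i]

Computing element-wise:
Z[0] = 4·(4) + 3·(3) = 25
Z[1] = 4·(-2) + 3·(3+6i) = 1+18i
Z[2] = 4·(-4) + 3·(3) = -7
Z[3] = 4·(-2) + 3·(3-6i) = 1-18i

DFT(4x + 3y) = 4·X + 3·Y = [25, 1+18i, -7, 1-18i]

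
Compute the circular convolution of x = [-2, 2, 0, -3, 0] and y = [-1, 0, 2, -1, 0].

(x ⊛ y)[n] = Σ(m=0 to 4) x[m] · y[(n-m) mod 5]

Computing each output sample:
(x ⊛ y)[0] = -4
(x ⊛ y)[1] = 1
(x ⊛ y)[2] = -4
(x ⊛ y)[3] = 9
(x ⊛ y)[4] = -2

x ⊛ y = [-4, 1, -4, 9, -2]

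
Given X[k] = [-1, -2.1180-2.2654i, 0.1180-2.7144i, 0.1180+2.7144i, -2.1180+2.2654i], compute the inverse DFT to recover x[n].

x[n] = (1/5) Σ(k=0 to 4) X[k] · e^(2πikn/5)

Computing each x[n]:
x[0] = -1
x[1] = 1
x[2] = 0
x[3] = 1
x[4] = -2

x = [-1, 1, 0, 1, -2]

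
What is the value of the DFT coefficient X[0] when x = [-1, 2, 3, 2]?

X[0] = Σ(n=0 to 3) x[n] · ω_4^0 = Σ x[n]
= (-1) + (2) + (3) + (2)

X[0] = 6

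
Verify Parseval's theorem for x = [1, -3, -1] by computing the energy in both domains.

Time domain:
Σ|x[n]|² = |1|² + |-3|² + |-1|² = 11.0000

Frequency domain:
(1/3)Σ|X[k]|² = (1/3)(|-3|² + |3.0000+1.7321i|² + |3.0000-1.7321i|²) = (1/3)·33.0000 = 11.0000

Both sides agree, confirming Parseval's theorem.

Σ|x[n]|² = (1/N)Σ|X[k]|² = 11.0000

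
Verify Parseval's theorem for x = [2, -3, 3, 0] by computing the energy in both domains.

Time domain:
Σ|x[n]|² = |2|² + |-3|² + |3|² + |0|² = 22.0000

Frequency domain:
(1/4)Σ|X[k]|² = (1/4)(|2|² + |-1+3i|² + |8|² + |-1-3i|²) = (1/4)·88.0000 = 22.0000

Both sides agree, confirming Parseval's theorem.

Σ|x[n]|² = (1/N)Σ|X[k]|² = 22.0000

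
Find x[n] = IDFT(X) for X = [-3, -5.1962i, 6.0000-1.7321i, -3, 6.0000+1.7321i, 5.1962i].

x[n] = (1/6) Σ(k=0 to 5) X[k] · e^(2πikn/6)

Computing each x[n]:
x[0] = 1
x[1] = 1
x[2] = -1
x[3] = 2
x[4] = -3
x[5] = -3

x = [1, 1, -1, 2, -3, -3]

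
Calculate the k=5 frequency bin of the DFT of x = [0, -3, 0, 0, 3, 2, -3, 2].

X[5] = Σ(n=0 to 7) x[n] · ω_8^(5n) where ω_8 = e^(-2πi/8)
= (0)·ω_8^0 + (-3)·ω_8^5 + (0)·ω_8^10 + (0)·ω_8^15 + (3)·ω_8^20 + (2)·ω_8^25 + (-3)·ω_8^30 + (2)·ω_8^35

X[5] = -0.8787-7.9497i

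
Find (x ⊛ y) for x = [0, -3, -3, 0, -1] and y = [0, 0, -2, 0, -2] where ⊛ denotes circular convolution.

(x ⊛ y)[n] = Σ(m=0 to 4) x[m] · y[(n-m) mod 5]

Computing each output sample:
(x ⊛ y)[0] = 6
(x ⊛ y)[1] = 8
(x ⊛ y)[2] = 0
(x ⊛ y)[3] = 8
(x ⊛ y)[4] = 6

x ⊛ y = [6, 8, 0, 8, 6]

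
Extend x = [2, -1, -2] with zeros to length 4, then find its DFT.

Original 3-point DFT: [-1, 3.5000-0.8660i, 3.5000+0.8660i]
Zero-padded 4-point DFT provides frequency interpolation.

DFT_4([x, 0, ...]) = [-1, 4+1i, 1, 4-1i]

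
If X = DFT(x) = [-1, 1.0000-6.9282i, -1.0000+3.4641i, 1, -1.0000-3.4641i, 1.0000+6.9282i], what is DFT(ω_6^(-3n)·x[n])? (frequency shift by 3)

Modulation property: DFT(ω_6^(-3n)·x[n]) = X[(k-3) mod 6], so circularly shift X by 3 positions.

X[k-3] = [1, -1.0000-3.4641i, 1.0000+6.9282i, -1, 1.0000-6.9282i, -1.0000+3.4641i]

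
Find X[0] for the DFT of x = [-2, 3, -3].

X[0] = Σ(n=0 to 2) x[n] · ω_3^0 = Σ x[n]
= (-2) + (3) + (-3)

X[0] = -2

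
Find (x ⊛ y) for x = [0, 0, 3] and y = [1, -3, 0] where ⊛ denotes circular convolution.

(x ⊛ y)[n] = Σ(m=0 to 2) x[m] · y[(n-m) mod 3]

Computing each output sample:
(x ⊛ y)[0] = -9
(x ⊛ y)[1] = 0
(x ⊛ y)[2] = 3

x ⊛ y = [-9, 0, 3]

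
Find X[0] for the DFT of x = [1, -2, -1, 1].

X[0] = Σ(n=0 to 3) x[n] · ω_4^0 = Σ x[n]
= (1) + (-2) + (-1) + (1)

X[0] = -1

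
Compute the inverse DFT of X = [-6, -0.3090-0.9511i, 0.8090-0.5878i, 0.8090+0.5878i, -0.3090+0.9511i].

x[n] = (1/5) Σ(k=0 to 4) X[k] · e^(2πikn/5)

Computing each x[n]:
x[0] = -1
x[1] = -1
x[2] = -1
x[3] = -1
x[4] = -2

x = [-1, -1, -1, -1, -2]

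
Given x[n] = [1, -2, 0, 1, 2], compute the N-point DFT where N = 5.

X[k] = Σ(n=0 to 4) x[n] · ω_5^(nk)
where ω_5 = e^(-2πi/5)

Computing each X[k]:
X[0] = 2
X[1] = 0.1910+4.3920i
X[2] = 1.3090+1.4001i
X[3] = 1.3090-1.4001i
X[4] = 0.1910-4.3920i

X = [2, 0.1910+4.3920i, 1.3090+1.4001i, 1.3090-1.4001i, 0.1910-4.3920i]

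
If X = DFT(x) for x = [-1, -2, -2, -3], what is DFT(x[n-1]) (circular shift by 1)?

Time shift by 1: X_shifted[k] = ω_4^(1k) · X[k]
Shifted x = [-3, -1, -2, -2]

DFT(x[n-1]) = [-8, -1-1i, -2, -1+1i]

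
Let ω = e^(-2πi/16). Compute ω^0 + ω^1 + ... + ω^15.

Sum of all nth roots of unity equals 0 for n > 1 (geometric series with r ≠ 1).

0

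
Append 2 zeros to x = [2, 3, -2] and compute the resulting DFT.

Original 3-point DFT: [3, 1.5000-4.3301i, 1.5000+4.3301i]
Zero-padded 5-point DFT provides frequency interpolation.

DFT_5([x, 0, ...]) = [3, 4.5451-1.6776i, -1.0451-3.6655i, -1.0451+3.6655i, 4.5451+1.6776i]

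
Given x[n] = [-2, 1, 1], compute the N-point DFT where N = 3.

X[k] = Σ(n=0 to 2) x[n] · ω_3^(nk)
where ω_3 = e^(-2πi/3)

Computing each X[k]:
X[0] = 0
X[1] = -3
X[2] = -3

X = [0, -3, -3]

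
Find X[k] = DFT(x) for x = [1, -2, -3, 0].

X[k] = Σ(n=0 to 3) x[n] · ω_4^(nk)
where ω_4 = e^(-2πi/4)

Computing each X[k]:
X[0] = -4
X[1] = 4+2i
X[2] = 0
X[3] = 4-2i

X = [-4, 4+2i, 0, 4-2i]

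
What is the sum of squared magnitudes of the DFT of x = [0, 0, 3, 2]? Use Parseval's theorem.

Parseval: Σ|x[n]|² = (1/N)Σ|X[k]|², so Σ|X[k]|² = N·Σ|x[n]|² = 4·13.0000

Σ|X[k]|² = N·Σ|x[n]|² = 4·13.0000 = 52.0000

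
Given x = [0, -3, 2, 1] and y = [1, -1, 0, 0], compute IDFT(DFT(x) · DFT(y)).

(x ⊛ y)[n] = Σ(m=0 to 3) x[m] · y[(n-m) mod 4]

Computing each output sample:
(x ⊛ y)[0] = -1
(x ⊛ y)[1] = -3
(x ⊛ y)[2] = 5
(x ⊛ y)[3] = -1

x ⊛ y = [-1, -3, 5, -1]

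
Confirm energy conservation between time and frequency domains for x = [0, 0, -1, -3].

Time domain:
Σ|x[n]|² = |0|² + |0|² + |-1|² + |-3|² = 10.0000

Frequency domain:
(1/4)Σ|X[k]|² = (1/4)(|-4|² + |1-3i|² + |2|² + |1+3i|²) = (1/4)·40.0000 = 10.0000

Both sides agree, confirming Parseval's theorem.

Σ|x[n]|² = (1/N)Σ|X[k]|² = 10.0000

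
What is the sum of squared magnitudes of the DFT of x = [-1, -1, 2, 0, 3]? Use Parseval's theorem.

Parseval: Σ|x[n]|² = (1/N)Σ|X[k]|², so Σ|X[k]|² = N·Σ|x[n]|² = 5·15.0000

Σ|X[k]|² = N·Σ|x[n]|² = 5·15.0000 = 75.0000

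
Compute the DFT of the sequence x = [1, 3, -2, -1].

X[k] = Σ(n=0 to 3) x[n] · ω_4^(nk)
where ω_4 = e^(-2πi/4)

Computing each X[k]:
X[0] = 1
X[1] = 3-4i
X[2] = -3
X[3] = 3+4i

X = [1, 3-4i, -3, 3+4i]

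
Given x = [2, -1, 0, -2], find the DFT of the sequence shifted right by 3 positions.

Time shift by 3: X_shifted[k] = ω_4^(3k) · X[k]
Shifted x = [-1, 0, -2, 2]

DFT(x[n-3]) = [-1, 1+2i, -5, 1-2i]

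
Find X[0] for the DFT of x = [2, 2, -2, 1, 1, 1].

X[0] = Σ(n=0 to 5) x[n] · ω_6^0 = Σ x[n]
= (2) + (2) + (-2) + (1) + (1) + (1)

X[0] = 5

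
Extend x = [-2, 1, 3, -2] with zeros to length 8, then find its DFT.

Original 4-point DFT: [0, -5-3i, 2, -5+3i]
Zero-padded 8-point DFT provides frequency interpolation.

DFT_8([x, 0, ...]) = [0, 0.1213-2.2929i, -5-3i, -4.1213+3.7071i, 2, -4.1213-3.7071i, -5+3i, 0.1213+2.2929i]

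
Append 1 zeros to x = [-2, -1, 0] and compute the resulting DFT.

Original 3-point DFT: [-3, -1.5000+0.8660i, -1.5000-0.8660i]
Zero-padded 4-point DFT provides frequency interpolation.

DFT_4([x, 0, ...]) = [-3, -2+1i, -1, -2-1i]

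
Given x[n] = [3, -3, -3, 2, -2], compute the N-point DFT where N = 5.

X[k] = Σ(n=0 to 4) x[n] · ω_5^(nk)
where ω_5 = e^(-2πi/5)

Computing each X[k]:
X[0] = -3
X[1] = 2.2639+3.8900i
X[2] = 6.7361-4.1675i
X[3] = 6.7361+4.1675i
X[4] = 2.2639-3.8900i

X = [-3, 2.2639+3.8900i, 6.7361-4.1675i, 6.7361+4.1675i, 2.2639-3.8900i]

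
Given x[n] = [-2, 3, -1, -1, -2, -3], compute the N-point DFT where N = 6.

X[k] = Σ(n=0 to 5) x[n] · ω_6^(nk)
where ω_6 = e^(-2πi/6)

Computing each X[k]:
X[0] = -6
X[1] = 0.5000-6.0622i
X[2] = -1.5000-4.3301i
X[3] = -4
X[4] = -1.5000+4.3301i
X[5] = 0.5000+6.0622i

X = [-6, 0.5000-6.0622i, -1.5000-4.3301i, -4, -1.5000+4.3301i, 0.5000+6.0622i]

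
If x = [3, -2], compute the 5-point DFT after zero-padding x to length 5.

Original 2-point DFT: [1, 5]
Zero-padded 5-point DFT provides frequency interpolation.

DFT_5([x, 0, ...]) = [1, 2.3820+1.9021i, 4.6180+1.1756i, 4.6180-1.1756i, 2.3820-1.9021i]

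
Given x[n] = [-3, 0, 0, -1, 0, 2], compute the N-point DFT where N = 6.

X[k] = Σ(n=0 to 5) x[n] · ω_6^(nk)
where ω_6 = e^(-2πi/6)

Computing each X[k]:
X[0] = -2
X[1] = -1.0000+1.7321i
X[2] = -5.0000+1.7321i
X[3] = -4
X[4] = -5.0000-1.7321i
X[5] = -1.0000-1.7321i

X = [-2, -1.0000+1.7321i, -5.0000+1.7321i, -4, -5.0000-1.7321i, -1.0000-1.7321i]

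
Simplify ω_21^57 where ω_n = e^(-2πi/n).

Since ω_21^21 = 1, powers reduce modulo 21.
57 mod 21 = 15
So ω_21^57 = ω_21^15 = e^(-2πi·15/21)

ω_21^57 = ω_21^15 = -0.2225+0.9749i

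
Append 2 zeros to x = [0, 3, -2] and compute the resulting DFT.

Original 3-point DFT: [1, -0.5000-4.3301i, -0.5000+4.3301i]
Zero-padded 5-point DFT provides frequency interpolation.

DFT_5([x, 0, ...]) = [1, 2.5451-1.6776i, -3.0451-3.6655i, -3.0451+3.6655i, 2.5451+1.6776i]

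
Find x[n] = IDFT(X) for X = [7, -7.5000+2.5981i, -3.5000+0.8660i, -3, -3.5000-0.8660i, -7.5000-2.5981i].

x[n] = (1/6) Σ(k=0 to 5) X[k] · e^(2πikn/6)

Computing each x[n]:
x[0] = -3
x[1] = 0
x[2] = 2
x[3] = 3
x[4] = 3
x[5] = 2

x = [-3, 0, 2, 3, 3, 2]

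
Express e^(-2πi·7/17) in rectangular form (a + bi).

ω_17^7 = e^(-2πi·7/17)
= cos(-2π·7/17) + i·sin(-2π·7/17)
= cos(-14π/17) + i·sin(-14π/17)

ω_17^7 = cos(-14π/17) + i·sin(-14π/17) = -0.8502-0.5264i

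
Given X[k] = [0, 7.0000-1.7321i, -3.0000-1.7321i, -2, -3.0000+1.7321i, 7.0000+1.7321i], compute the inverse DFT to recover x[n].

x[n] = (1/6) Σ(k=0 to 5) X[k] · e^(2πikn/6)

Computing each x[n]:
x[0] = 1
x[1] = 3
x[2] = -1
x[3] = -3
x[4] = -1
x[5] = 1

x = [1, 3, -1, -3, -1, 1]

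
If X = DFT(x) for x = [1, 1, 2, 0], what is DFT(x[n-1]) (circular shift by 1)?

Time shift by 1: X_shifted[k] = ω_4^(1k) · X[k]
Shifted x = [0, 1, 1, 2]

DFT(x[n-1]) = [4, -1+1i, -2, -1-1i]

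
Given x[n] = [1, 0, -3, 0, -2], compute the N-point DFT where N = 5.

X[k] = Σ(n=0 to 4) x[n] · ω_5^(nk)
where ω_5 = e^(-2πi/5)

Computing each X[k]:
X[0] = -4
X[1] = 2.8090-0.1388i
X[2] = 1.6910-4.0287i
X[3] = 1.6910+4.0287i
X[4] = 2.8090+0.1388i

X = [-4, 2.8090-0.1388i, 1.6910-4.0287i, 1.6910+4.0287i, 2.8090+0.1388i]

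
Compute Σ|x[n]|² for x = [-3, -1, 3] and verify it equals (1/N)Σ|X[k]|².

Time domain:
Σ|x[n]|² = |-3|² + |-1|² + |3|² = 19.0000

Frequency domain:
(1/3)Σ|X[k]|² = (1/3)(|-1|² + |-4.0000+3.4641i|² + |-4.0000-3.4641i|²) = (1/3)·57.0000 = 19.0000

Both sides agree, confirming Parseval's theorem.

Σ|x[n]|² = (1/N)Σ|X[k]|² = 19.0000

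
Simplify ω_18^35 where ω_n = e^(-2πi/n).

Since ω_18^18 = 1, powers reduce modulo 18.
35 mod 18 = 17
So ω_18^35 = ω_18^17 = e^(-2πi·17/18)

ω_18^35 = ω_18^17 = 0.9397+0.3420i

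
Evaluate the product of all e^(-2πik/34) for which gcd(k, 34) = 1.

The primitive 34th roots of unity are ω_34^k for k coprime to 34: k ∈ {1, 3, 5, 7, 9, 11, 13, 15, 19, 21, 23, 25, 27, 29, 31, 33}
Their product equals the constant term of the cyclotomic polynomial Φ_34(x) up to sign.
For n ≥ 3, the product of all primitive nth roots of unity is 1. (For n=1 it is 1; for n=2 it is -1.)

1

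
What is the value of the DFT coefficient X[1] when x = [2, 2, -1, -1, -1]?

X[1] = Σ(n=0 to 4) x[n] · ω_5^(1n) where ω_5 = e^(-2πi/5)
= (2)·ω_5^0 + (2)·ω_5^1 + (-1)·ω_5^2 + (-1)·ω_5^3 + (-1)·ω_5^4

X[1] = 3.9271-2.8532i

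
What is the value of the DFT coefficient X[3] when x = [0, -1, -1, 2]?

X[3] = Σ(n=0 to 3) x[n] · ω_4^(3n) where ω_4 = e^(-2πi/4)
= (0)·ω_4^0 + (-1)·ω_4^3 + (-1)·ω_4^6 + (2)·ω_4^9

X[3] = 1-3i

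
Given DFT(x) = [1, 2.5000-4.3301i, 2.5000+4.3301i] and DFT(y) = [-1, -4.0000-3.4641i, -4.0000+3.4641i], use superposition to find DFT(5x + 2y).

By linearity: DFT(5x + 2y) = 5·DFT(x) + 2·DFT(y)
= 5·[1, 2.5000-4.3301i, 2.5000+4.3301i] + 2·[-1, -4.0000-3.4641i, -4.0000+3.4641i]

Computing element-wise:
Z[0] = 5·(1) + 2·(-1) = 3
Z[1] = 5·(2.5000-4.3301i) + 2·(-4.0000-3.4641i) = 4.5000-28.5787i
Z[2] = 5·(2.5000+4.3301i) + 2·(-4.0000+3.4641i) = 4.5000+28.5787i

DFT(5x + 2y) = 5·X + 2·Y = [3, 4.5000-28.5787i, 4.5000+28.5787i]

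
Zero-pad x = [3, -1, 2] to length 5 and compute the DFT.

Original 3-point DFT: [4, 2.5000+2.5981i, 2.5000-2.5981i]
Zero-padded 5-point DFT provides frequency interpolation.

DFT_5([x, 0, ...]) = [4, 1.0729-0.2245i, 4.4271+2.4899i, 4.4271-2.4899i, 1.0729+0.2245i]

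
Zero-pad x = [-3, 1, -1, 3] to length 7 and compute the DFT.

Original 4-point DFT: [0, -2+2i, -8, -2-2i]
Zero-padded 7-point DFT provides frequency interpolation.

DFT_7([x, 0, ...]) = [0, -4.8569-1.1086i, -0.4511+0.9367i, -5.1920-4.1405i, -5.1920+4.1405i, -0.4511-0.9367i, -4.8569+1.1086i]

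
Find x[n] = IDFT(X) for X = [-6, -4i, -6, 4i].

x[n] = (1/4) Σ(k=0 to 3) X[k] · e^(2πikn/4)

Computing each x[n]:
x[0] = -3
x[1] = 2
x[2] = -3
x[3] = -2

x = [-3, 2, -3, -2]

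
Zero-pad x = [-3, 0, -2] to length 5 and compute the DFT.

Original 3-point DFT: [-5, -2.0000-1.7321i, -2.0000+1.7321i]
Zero-padded 5-point DFT provides frequency interpolation.

DFT_5([x, 0, ...]) = [-5, -1.3820+1.1756i, -3.6180-1.9021i, -3.6180+1.9021i, -1.3820-1.1756i]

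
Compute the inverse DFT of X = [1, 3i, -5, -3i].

x[n] = (1/4) Σ(k=0 to 3) X[k] · e^(2πikn/4)

Computing each x[n]:
x[0] = -1
x[1] = 0
x[2] = -1
x[3] = 3

x = [-1, 0, -1, 3]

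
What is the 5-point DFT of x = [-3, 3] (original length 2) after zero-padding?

Original 2-point DFT: [0, -6]
Zero-padded 5-point DFT provides frequency interpolation.

DFT_5([x, 0, ...]) = [0, -2.0729-2.8532i, -5.4271-1.7634i, -5.4271+1.7634i, -2.0729+2.8532i]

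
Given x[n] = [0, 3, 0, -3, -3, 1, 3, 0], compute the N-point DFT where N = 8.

X[k] = Σ(n=0 to 7) x[n] · ω_8^(nk)
where ω_8 = e^(-2πi/8)

Computing each X[k]:
X[0] = 1
X[1] = 6.5355+3.7071i
X[2] = -6-7i
X[3] = -0.5355-2.2929i
X[4] = -1
X[5] = -0.5355+2.2929i
X[6] = -6+7i
X[7] = 6.5355-3.7071i

X = [1, 6.5355+3.7071i, -6-7i, -0.5355-2.2929i, -1, -0.5355+2.2929i, -6+7i, 6.5355-3.7071i]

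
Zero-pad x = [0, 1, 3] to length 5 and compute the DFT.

Original 3-point DFT: [4, -2.0000+1.7321i, -2.0000-1.7321i]
Zero-padded 5-point DFT provides frequency interpolation.

DFT_5([x, 0, ...]) = [4, -2.1180-2.7144i, 0.1180+2.2654i, 0.1180-2.2654i, -2.1180+2.7144i]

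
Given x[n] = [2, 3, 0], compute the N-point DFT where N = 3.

X[k] = Σ(n=0 to 2) x[n] · ω_3^(nk)
where ω_3 = e^(-2πi/3)

Computing each X[k]:
X[0] = 5
X[1] = 0.5000-2.5981i
X[2] = 0.5000+2.5981i

X = [5, 0.5000-2.5981i, 0.5000+2.5981i]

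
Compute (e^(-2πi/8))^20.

Since ω_8^8 = 1, powers reduce modulo 8.
20 mod 8 = 4
So ω_8^20 = ω_8^4 = e^(-2πi·4/8)

ω_8^20 = ω_8^4 = -1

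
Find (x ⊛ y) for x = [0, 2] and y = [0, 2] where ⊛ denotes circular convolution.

(x ⊛ y)[n] = Σ(m=0 to 1) x[m] · y[(n-m) mod 2]

Computing each output sample:
(x ⊛ y)[0] = 4
(x ⊛ y)[1] = 0

x ⊛ y = [4, 0]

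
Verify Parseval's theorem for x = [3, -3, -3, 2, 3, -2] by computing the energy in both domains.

Time domain:
Σ|x[n]|² = |3|² + |-3|² + |-3|² + |2|² + |3|² + |-2|² = 44.0000

Frequency domain:
(1/6)Σ|X[k]|² = (1/6)(|0|² + |-1.5000+6.0622i|² + |7.5000-4.3301i|² + |6|² + |7.5000+4.3301i|² + |-1.5000-6.0622i|²) = (1/6)·264.0000 = 44.0000

Both sides agree, confirming Parseval's theorem.

Σ|x[n]|² = (1/N)Σ|X[k]|² = 44.0000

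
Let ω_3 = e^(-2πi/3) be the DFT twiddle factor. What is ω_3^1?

ω_3^1 = e^(-2πi·1/3)
= cos(-2π·1/3) + i·sin(-2π·1/3)
= cos(-2π/3) + i·sin(-2π/3)

ω_3^1 = cos(-2π/3) + i·sin(-2π/3) = -0.5000-0.8660i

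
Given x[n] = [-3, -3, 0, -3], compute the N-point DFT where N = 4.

X[k] = Σ(n=0 to 3) x[n] · ω_4^(nk)
where ω_4 = e^(-2πi/4)

Computing each X[k]:
X[0] = -9
X[1] = -3
X[2] = 3
X[3] = -3

X = [-9, -3, 3, -3]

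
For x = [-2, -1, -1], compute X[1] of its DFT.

X[1] = Σ(n=0 to 2) x[n] · ω_3^(1n) where ω_3 = e^(-2πi/3)
= (-2)·ω_3^0 + (-1)·ω_3^1 + (-1)·ω_3^2

X[1] = -1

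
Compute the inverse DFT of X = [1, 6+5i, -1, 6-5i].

x[n] = (1/4) Σ(k=0 to 3) X[k] · e^(2πikn/4)

Computing each x[n]:
x[0] = 3
x[1] = -2
x[2] = -3
x[3] = 3

x = [3, -2, -3, 3]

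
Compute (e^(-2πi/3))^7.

Since ω_3^3 = 1, powers reduce modulo 3.
7 mod 3 = 1
So ω_3^7 = ω_3^1 = e^(-2πi·1/3)

ω_3^7 = ω_3^1 = -0.5000-0.8660i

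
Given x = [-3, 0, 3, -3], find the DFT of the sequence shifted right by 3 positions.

Time shift by 3: X_shifted[k] = ω_4^(3k) · X[k]
Shifted x = [0, 3, -3, -3]

DFT(x[n-3]) = [-3, 3-6i, -3, 3+6i]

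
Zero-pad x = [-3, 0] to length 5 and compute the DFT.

Original 2-point DFT: [-3, -3]
Zero-padded 5-point DFT provides frequency interpolation.

DFT_5([x, 0, ...]) = [-3, -3, -3, -3, -3]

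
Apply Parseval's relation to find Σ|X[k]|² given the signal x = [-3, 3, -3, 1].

Parseval: Σ|x[n]|² = (1/N)Σ|X[k]|², so Σ|X[k]|² = N·Σ|x[n]|² = 4·28.0000

Σ|X[k]|² = N·Σ|x[n]|² = 4·28.0000 = 112.0000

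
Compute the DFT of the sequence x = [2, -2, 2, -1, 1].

X[k] = Σ(n=0 to 4) x[n] · ω_5^(nk)
where ω_5 = e^(-2πi/5)

Computing each X[k]:
X[0] = 2
X[1] = 0.8820+1.0898i
X[2] = 3.1180+4.6165i
X[3] = 3.1180-4.6165i
X[4] = 0.8820-1.0898i

X = [2, 0.8820+1.0898i, 3.1180+4.6165i, 3.1180-4.6165i, 0.8820-1.0898i]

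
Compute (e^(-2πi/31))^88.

Since ω_31^31 = 1, powers reduce modulo 31.
88 mod 31 = 26
So ω_31^88 = ω_31^26 = e^(-2πi·26/31)

ω_31^88 = ω_31^26 = 0.5290+0.8486i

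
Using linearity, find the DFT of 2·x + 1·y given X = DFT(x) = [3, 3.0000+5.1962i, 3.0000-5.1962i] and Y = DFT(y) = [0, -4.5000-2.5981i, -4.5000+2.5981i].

By linearity: DFT(2x + 1y) = 2·DFT(x) + 1·DFT(y)
= 2·[3, 3.0000+5.1962i, 3.0000-5.1962i] + 1·[0, -4.5000-2.5981i, -4.5000+2.5981i]

Computing element-wise:
Z[0] = 2·(3) + 1·(0) = 6
Z[1] = 2·(3.0000+5.1962i) + 1·(-4.5000-2.5981i) = 1.5000+7.7943i
Z[2] = 2·(3.0000-5.1962i) + 1·(-4.5000+2.5981i) = 1.5000-7.7943i

DFT(2x + 1y) = 2·X + 1·Y = [6, 1.5000+7.7943i, 1.5000-7.7943i]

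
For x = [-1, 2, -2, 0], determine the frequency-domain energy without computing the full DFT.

Parseval: Σ|x[n]|² = (1/N)Σ|X[k]|², so Σ|X[k]|² = N·Σ|x[n]|² = 4·9.0000

Σ|X[k]|² = N·Σ|x[n]|² = 4·9.0000 = 36.0000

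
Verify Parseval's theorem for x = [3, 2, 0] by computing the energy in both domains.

Time domain:
Σ|x[n]|² = |3|² + |2|² + |0|² = 13.0000

Frequency domain:
(1/3)Σ|X[k]|² = (1/3)(|5|² + |2.0000-1.7321i|² + |2.0000+1.7321i|²) = (1/3)·39.0000 = 13.0000

Both sides agree, confirming Parseval's theorem.

Σ|x[n]|² = (1/N)Σ|X[k]|² = 13.0000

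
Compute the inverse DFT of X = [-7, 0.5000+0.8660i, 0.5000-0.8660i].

x[n] = (1/3) Σ(k=0 to 2) X[k] · e^(2πikn/3)

Computing each x[n]:
x[0] = -2
x[1] = -3
x[2] = -2

x = [-2, -3, -2]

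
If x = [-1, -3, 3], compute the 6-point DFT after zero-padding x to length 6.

Original 3-point DFT: [-1, -1.0000+5.1962i, -1.0000-5.1962i]
Zero-padded 6-point DFT provides frequency interpolation.

DFT_6([x, 0, ...]) = [-1, -4, -1.0000+5.1962i, 5, -1.0000-5.1962i, -4]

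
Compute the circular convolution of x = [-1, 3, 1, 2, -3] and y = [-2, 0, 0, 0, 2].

(x ⊛ y)[n] = Σ(m=0 to 4) x[m] · y[(n-m) mod 5]

Computing each output sample:
(x ⊛ y)[0] = 8
(x ⊛ y)[1] = -4
(x ⊛ y)[2] = 2
(x ⊛ y)[3] = -10
(x ⊛ y)[4] = 4

x ⊛ y = [8, -4, 2, -10, 4]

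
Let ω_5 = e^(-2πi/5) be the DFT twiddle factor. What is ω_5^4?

ω_5^4 = e^(-2πi·4/5)
= cos(-2π·4/5) + i·sin(-2π·4/5)
= cos(-8π/5) + i·sin(-8π/5)

ω_5^4 = cos(-8π/5) + i·sin(-8π/5) = 0.3090+0.9511i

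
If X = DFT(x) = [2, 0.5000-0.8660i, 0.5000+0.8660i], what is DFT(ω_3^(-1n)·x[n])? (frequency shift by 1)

Modulation property: DFT(ω_3^(-1n)·x[n]) = X[(k-1) mod 3], so circularly shift X by 1 positions.

X[k-1] = [0.5000+0.8660i, 2, 0.5000-0.8660i]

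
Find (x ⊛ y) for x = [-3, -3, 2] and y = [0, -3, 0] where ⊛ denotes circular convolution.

(x ⊛ y)[n] = Σ(m=0 to 2) x[m] · y[(n-m) mod 3]

Computing each output sample:
(x ⊛ y)[0] = -6
(x ⊛ y)[1] = 9
(x ⊛ y)[2] = 9

x ⊛ y = [-6, 9, 9]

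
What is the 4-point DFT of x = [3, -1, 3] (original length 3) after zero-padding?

Original 3-point DFT: [5, 2.0000+3.4641i, 2.0000-3.4641i]
Zero-padded 4-point DFT provides frequency interpolation.

DFT_4([x, 0, ...]) = [5, 1i, 7, -1i]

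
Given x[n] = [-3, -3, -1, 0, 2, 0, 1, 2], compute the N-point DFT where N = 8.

X[k] = Σ(n=0 to 7) x[n] · ω_8^(nk)
where ω_8 = e^(-2πi/8)

Computing each X[k]:
X[0] = -2
X[1] = -5.7071+5.5355i
X[2] = -1+5i
X[3] = -4.2929+1.5355i
X[4] = 0
X[5] = -4.2929-1.5355i
X[6] = -1-5i
X[7] = -5.7071-5.5355i

X = [-2, -5.7071+5.5355i, -1+5i, -4.2929+1.5355i, 0, -4.2929-1.5355i, -1-5i, -5.7071-5.5355i]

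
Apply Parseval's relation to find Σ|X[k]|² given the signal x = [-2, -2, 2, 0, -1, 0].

Parseval: Σ|x[n]|² = (1/N)Σ|X[k]|², so Σ|X[k]|² = N·Σ|x[n]|² = 6·13.0000

Σ|X[k]|² = N·Σ|x[n]|² = 6·13.0000 = 78.0000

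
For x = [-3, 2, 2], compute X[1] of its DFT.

X[1] = Σ(n=0 to 2) x[n] · ω_3^(1n) where ω_3 = e^(-2πi/3)
= (-3)·ω_3^0 + (2)·ω_3^1 + (2)·ω_3^2

X[1] = -5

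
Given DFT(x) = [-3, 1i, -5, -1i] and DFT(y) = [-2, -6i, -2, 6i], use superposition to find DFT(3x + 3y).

By linearity: DFT(3x + 3y) = 3·DFT(x) + 3·DFT(y)
= 3·[-3, 1i, -5, -1i] + 3·[-2, -6i, -2, 6i]

Computing element-wise:
Z[0] = 3·(-3) + 3·(-2) = -15
Z[1] = 3·(1i) + 3·(-6i) = -15i
Z[2] = 3·(-5) + 3·(-2) = -21
Z[3] = 3·(-1i) + 3·(6i) = 15i

DFT(3x + 3y) = 3·X + 3·Y = [-15, -15i, -21, 15i]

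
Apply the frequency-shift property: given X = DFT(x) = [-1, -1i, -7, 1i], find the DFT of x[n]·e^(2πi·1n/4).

Modulation property: DFT(ω_4^(-1n)·x[n]) = X[(k-1) mod 4], so circularly shift X by 1 positions.

X[k-1] = [1i, -1, -1i, -7]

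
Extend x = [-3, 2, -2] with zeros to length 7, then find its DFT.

Original 3-point DFT: [-3, -3.0000-3.4641i, -3.0000+3.4641i]
Zero-padded 7-point DFT provides frequency interpolation.

DFT_7([x, 0, ...]) = [-3, -1.3080+0.3862i, -1.6431-2.8176i, -6.0489-2.4314i, -6.0489+2.4314i, -1.6431+2.8176i, -1.3080-0.3862i]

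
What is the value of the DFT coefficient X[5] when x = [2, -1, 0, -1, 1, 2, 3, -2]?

X[5] = Σ(n=0 to 7) x[n] · ω_8^(5n) where ω_8 = e^(-2πi/8)
= (2)·ω_8^0 + (-1)·ω_8^5 + (0)·ω_8^10 + (-1)·ω_8^15 + (1)·ω_8^20 + (2)·ω_8^25 + (3)·ω_8^30 + (-2)·ω_8^35

X[5] = 3.8284+1.5858i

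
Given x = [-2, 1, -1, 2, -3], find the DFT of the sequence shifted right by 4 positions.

Time shift by 4: X_shifted[k] = ω_5^(4k) · X[k]
Shifted x = [1, -1, 2, -3, -2]

DFT(x[n-4]) = [-3, 0.8820-3.8900i, 3.1180+4.1675i, 3.1180-4.1675i, 0.8820+3.8900i]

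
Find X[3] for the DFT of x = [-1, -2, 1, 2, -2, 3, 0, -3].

X[3] = Σ(n=0 to 7) x[n] · ω_8^(3n) where ω_8 = e^(-2πi/8)
= (-1)·ω_8^0 + (-2)·ω_8^3 + (1)·ω_8^6 + (2)·ω_8^9 + (-2)·ω_8^12 + (3)·ω_8^15 + (0)·ω_8^18 + (-3)·ω_8^21

X[3] = 8.0711+1.0000i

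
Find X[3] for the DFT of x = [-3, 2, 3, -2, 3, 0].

X[3] = Σ(n=0 to 5) x[n] · ω_6^(3n) where ω_6 = e^(-2πi/6)
= (-3)·ω_6^0 + (2)·ω_6^3 + (3)·ω_6^6 + (-2)·ω_6^9 + (3)·ω_6^12 + (0)·ω_6^15

X[3] = 3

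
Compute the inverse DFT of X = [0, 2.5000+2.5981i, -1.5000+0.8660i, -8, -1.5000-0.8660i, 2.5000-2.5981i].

x[n] = (1/6) Σ(k=0 to 5) X[k] · e^(2πikn/6)

Computing each x[n]:
x[0] = -1
x[1] = 1
x[2] = -2
x[3] = 0
x[4] = -1
x[5] = 3

x = [-1, 1, -2, 0, -1, 3]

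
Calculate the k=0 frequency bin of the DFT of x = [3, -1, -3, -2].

X[0] = Σ(n=0 to 3) x[n] · ω_4^0 = Σ x[n]
= (3) + (-1) + (-3) + (-2)

X[0] = -3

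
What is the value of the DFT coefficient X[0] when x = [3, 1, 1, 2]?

X[0] = Σ(n=0 to 3) x[n] · ω_4^0 = Σ x[n]
= (3) + (1) + (1) + (2)

X[0] = 7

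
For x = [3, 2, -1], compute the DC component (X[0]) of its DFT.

X[0] = Σ(n=0 to 2) x[n] · ω_3^0 = Σ x[n]
= (3) + (2) + (-1)

X[0] = 4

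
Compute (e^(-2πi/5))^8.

Since ω_5^5 = 1, powers reduce modulo 5.
8 mod 5 = 3
So ω_5^8 = ω_5^3 = e^(-2πi·3/5)

ω_5^8 = ω_5^3 = -0.8090+0.5878i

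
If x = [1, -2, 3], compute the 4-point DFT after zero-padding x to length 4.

Original 3-point DFT: [2, 0.5000+4.3301i, 0.5000-4.3301i]
Zero-padded 4-point DFT provides frequency interpolation.

DFT_4([x, 0, ...]) = [2, -2+2i, 6, -2-2i]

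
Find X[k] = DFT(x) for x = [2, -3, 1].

X[k] = Σ(n=0 to 2) x[n] · ω_3^(nk)
where ω_3 = e^(-2πi/3)

Computing each X[k]:
X[0] = 0
X[1] = 3.0000+3.4641i
X[2] = 3.0000-3.4641i

X = [0, 3.0000+3.4641i, 3.0000-3.4641i]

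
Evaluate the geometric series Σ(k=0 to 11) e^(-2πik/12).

Sum of all nth roots of unity equals 0 for n > 1 (geometric series with r ≠ 1).

0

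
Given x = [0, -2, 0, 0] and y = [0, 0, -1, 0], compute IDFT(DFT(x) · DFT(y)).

(x ⊛ y)[n] = Σ(m=0 to 3) x[m] · y[(n-m) mod 4]

Computing each output sample:
(x ⊛ y)[0] = 0
(x ⊛ y)[1] = 0
(x ⊛ y)[2] = 0
(x ⊛ y)[3] = 2

x ⊛ y = [0, 0, 0, 2]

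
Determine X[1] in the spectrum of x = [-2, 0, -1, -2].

X[1] = Σ(n=0 to 3) x[n] · ω_4^(1n) where ω_4 = e^(-2πi/4)
= (-2)·ω_4^0 + (0)·ω_4^1 + (-1)·ω_4^2 + (-2)·ω_4^3

X[1] = -1-2i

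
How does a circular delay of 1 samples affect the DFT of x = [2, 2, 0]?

Time shift by 1: X_shifted[k] = ω_3^(1k) · X[k]
Shifted x = [0, 2, 2]

DFT(x[n-1]) = [4, -2, -2]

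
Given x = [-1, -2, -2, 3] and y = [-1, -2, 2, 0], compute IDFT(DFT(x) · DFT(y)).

(x ⊛ y)[n] = Σ(m=0 to 3) x[m] · y[(n-m) mod 4]

Computing each output sample:
(x ⊛ y)[0] = -9
(x ⊛ y)[1] = 10
(x ⊛ y)[2] = 4
(x ⊛ y)[3] = -3

x ⊛ y = [-9, 10, 4, -3]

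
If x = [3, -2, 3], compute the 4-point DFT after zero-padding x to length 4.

Original 3-point DFT: [4, 2.5000+4.3301i, 2.5000-4.3301i]
Zero-padded 4-point DFT provides frequency interpolation.

DFT_4([x, 0, ...]) = [4, 2i, 8, -2i]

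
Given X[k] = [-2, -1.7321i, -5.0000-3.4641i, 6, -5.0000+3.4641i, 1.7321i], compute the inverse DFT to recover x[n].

x[n] = (1/6) Σ(k=0 to 5) X[k] · e^(2πikn/6)

Computing each x[n]:
x[0] = -1
x[1] = 1
x[2] = 1
x[3] = -3
x[4] = 2
x[5] = -2

x = [-1, 1, 1, -3, 2, -2]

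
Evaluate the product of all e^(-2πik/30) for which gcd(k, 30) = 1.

The primitive 30th roots of unity are ω_30^k for k coprime to 30: k ∈ {1, 7, 11, 13, 17, 19, 23, 29}
Their product equals the constant term of the cyclotomic polynomial Φ_30(x) up to sign.
For n ≥ 3, the product of all primitive nth roots of unity is 1. (For n=1 it is 1; for n=2 it is -1.)

1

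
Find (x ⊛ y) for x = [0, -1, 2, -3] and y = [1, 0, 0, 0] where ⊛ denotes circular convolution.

(x ⊛ y)[n] = Σ(m=0 to 3) x[m] · y[(n-m) mod 4]

Computing each output sample:
(x ⊛ y)[0] = 0
(x ⊛ y)[1] = -1
(x ⊛ y)[2] = 2
(x ⊛ y)[3] = -3

x ⊛ y = [0, -1, 2, -3]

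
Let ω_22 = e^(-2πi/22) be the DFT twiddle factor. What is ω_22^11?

ω_22^11 = e^(-2πi·11/22)
= cos(-2π·11/22) + i·sin(-2π·11/22)
= cos(-22π/22) + i·sin(-22π/22)

ω_22^11 = cos(-22π/22) + i·sin(-22π/22) = -1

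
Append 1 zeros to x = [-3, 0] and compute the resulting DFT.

Original 2-point DFT: [-3, -3]
Zero-padded 3-point DFT provides frequency interpolation.

DFT_3([x, 0, ...]) = [-3, -3, -3]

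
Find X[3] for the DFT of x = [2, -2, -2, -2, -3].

X[3] = Σ(n=0 to 4) x[n] · ω_5^(3n) where ω_5 = e^(-2πi/5)
= (2)·ω_5^0 + (-2)·ω_5^3 + (-2)·ω_5^6 + (-2)·ω_5^9 + (-3)·ω_5^12

X[3] = 4.8090+0.5878i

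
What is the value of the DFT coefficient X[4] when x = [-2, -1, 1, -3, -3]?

X[4] = Σ(n=0 to 4) x[n] · ω_5^(4n) where ω_5 = e^(-2πi/5)
= (-2)·ω_5^0 + (-1)·ω_5^4 + (1)·ω_5^8 + (-3)·ω_5^12 + (-3)·ω_5^16

X[4] = -1.6180+4.2533i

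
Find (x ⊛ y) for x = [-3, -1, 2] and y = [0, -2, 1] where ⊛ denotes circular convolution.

(x ⊛ y)[n] = Σ(m=0 to 2) x[m] · y[(n-m) mod 3]

Computing each output sample:
(x ⊛ y)[0] = -5
(x ⊛ y)[1] = 8
(x ⊛ y)[2] = -1

x ⊛ y = [-5, 8, -1]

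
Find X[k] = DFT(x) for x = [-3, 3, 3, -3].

X[k] = Σ(n=0 to 3) x[n] · ω_4^(nk)
where ω_4 = e^(-2πi/4)

Computing each X[k]:
X[0] = 0
X[1] = -6-6i
X[2] = 0
X[3] = -6+6i

X = [0, -6-6i, 0, -6+6i]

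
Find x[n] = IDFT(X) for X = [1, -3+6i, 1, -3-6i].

x[n] = (1/4) Σ(k=0 to 3) X[k] · e^(2πikn/4)

Computing each x[n]:
x[0] = -1
x[1] = -3
x[2] = 2
x[3] = 3

x = [-1, -3, 2, 3]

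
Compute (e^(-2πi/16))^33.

Since ω_16^16 = 1, powers reduce modulo 16.
33 mod 16 = 1
So ω_16^33 = ω_16^1 = e^(-2πi·1/16)

ω_16^33 = ω_16^1 = 0.9239-0.3827i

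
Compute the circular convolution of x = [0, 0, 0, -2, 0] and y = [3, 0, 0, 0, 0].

(x ⊛ y)[n] = Σ(m=0 to 4) x[m] · y[(n-m) mod 5]

Computing each output sample:
(x ⊛ y)[0] = 0
(x ⊛ y)[1] = 0
(x ⊛ y)[2] = 0
(x ⊛ y)[3] = -6
(x ⊛ y)[4] = 0

x ⊛ y = [0, 0, 0, -6, 0]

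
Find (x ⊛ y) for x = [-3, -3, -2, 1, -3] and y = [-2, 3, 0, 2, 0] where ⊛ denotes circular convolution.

(x ⊛ y)[n] = Σ(m=0 to 4) x[m] · y[(n-m) mod 5]

Computing each output sample:
(x ⊛ y)[0] = -7
(x ⊛ y)[1] = -1
(x ⊛ y)[2] = -11
(x ⊛ y)[3] = -14
(x ⊛ y)[4] = 3

x ⊛ y = [-7, -1, -11, -14, 3]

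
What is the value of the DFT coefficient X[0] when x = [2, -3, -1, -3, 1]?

X[0] = Σ(n=0 to 4) x[n] · ω_5^0 = Σ x[n]
= (2) + (-3) + (-1) + (-3) + (1)

X[0] = -4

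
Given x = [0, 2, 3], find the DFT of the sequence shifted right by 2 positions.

Time shift by 2: X_shifted[k] = ω_3^(2k) · X[k]
Shifted x = [2, 3, 0]

DFT(x[n-2]) = [5, 0.5000-2.5981i, 0.5000+2.5981i]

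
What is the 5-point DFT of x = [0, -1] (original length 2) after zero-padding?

Original 2-point DFT: [-1, 1]
Zero-padded 5-point DFT provides frequency interpolation.

DFT_5([x, 0, ...]) = [-1, -0.3090+0.9511i, 0.8090+0.5878i, 0.8090-0.5878i, -0.3090-0.9511i]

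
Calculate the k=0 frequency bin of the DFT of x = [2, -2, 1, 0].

X[0] = Σ(n=0 to 3) x[n] · ω_4^0 = Σ x[n]
= (2) + (-2) + (1) + (0)

X[0] = 1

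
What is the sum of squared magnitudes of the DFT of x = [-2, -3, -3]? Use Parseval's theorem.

Parseval: Σ|x[n]|² = (1/N)Σ|X[k]|², so Σ|X[k]|² = N·Σ|x[n]|² = 3·22.0000

Σ|X[k]|² = N·Σ|x[n]|² = 3·22.0000 = 66.0000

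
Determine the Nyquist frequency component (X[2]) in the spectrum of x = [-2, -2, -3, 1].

X[2] = Σ(n=0 to 3) x[n] · ω_4^(2n) where ω_4 = e^(-2πi/4)
= (-2)·ω_4^0 + (-2)·ω_4^2 + (-3)·ω_4^4 + (1)·ω_4^6

X[2] = -4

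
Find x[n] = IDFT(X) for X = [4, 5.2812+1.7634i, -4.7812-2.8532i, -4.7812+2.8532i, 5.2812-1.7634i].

x[n] = (1/5) Σ(k=0 to 4) X[k] · e^(2πikn/5)

Computing each x[n]:
x[0] = 1
x[1] = 3
x[2] = -3
x[3] = 0
x[4] = 3

x = [1, 3, -3, 0, 3]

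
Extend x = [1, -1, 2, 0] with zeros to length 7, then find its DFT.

Original 4-point DFT: [2, -1+1i, 4, -1-1i]
Zero-padded 7-point DFT provides frequency interpolation.

DFT_7([x, 0, ...]) = [2, -0.0685-1.1680i, -0.5794+1.8427i, 3.1479+1.9975i, 3.1479-1.9975i, -0.5794-1.8427i, -0.0685+1.1680i]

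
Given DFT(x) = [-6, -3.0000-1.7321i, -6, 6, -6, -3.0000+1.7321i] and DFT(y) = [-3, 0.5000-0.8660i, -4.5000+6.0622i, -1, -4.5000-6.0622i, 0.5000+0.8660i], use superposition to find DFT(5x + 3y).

By linearity: DFT(5x + 3y) = 5·DFT(x) + 3·DFT(y)
= 5·[-6, -3.0000-1.7321i, -6, 6, -6, -3.0000+1.7321i] + 3·[-3, 0.5000-0.8660i, -4.5000+6.0622i, -1, -4.5000-6.0622i, 0.5000+0.8660i]

Computing element-wise:
Z[0] = 5·(-6) + 3·(-3) = -39
Z[1] = 5·(-3.0000-1.7321i) + 3·(0.5000-0.8660i) = -13.5000-11.2585i
Z[2] = 5·(-6) + 3·(-4.5000+6.0622i) = -43.5000+18.1866i
Z[3] = 5·(6) + 3·(-1) = 27
Z[4] = 5·(-6) + 3·(-4.5000-6.0622i) = -43.5000-18.1866i
Z[5] = 5·(-3.0000+1.7321i) + 3·(0.5000+0.8660i) = -13.5000+11.2585i

DFT(5x + 3y) = 5·X + 3·Y = [-39, -13.5000-11.2585i, -43.5000+18.1866i, 27, -43.5000-18.1866i, -13.5000+11.2585i]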